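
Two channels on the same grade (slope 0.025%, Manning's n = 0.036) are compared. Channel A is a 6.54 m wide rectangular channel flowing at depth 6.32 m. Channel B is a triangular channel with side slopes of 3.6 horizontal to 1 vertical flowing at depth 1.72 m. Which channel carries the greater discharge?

channel A

Channel A: Flow area A = b·y = 6.54 × 6.32 = 41.33 m². Wetted perimeter P = b + 2y = 6.54 + 2×6.32 = 19.18 m. Hydraulic radius R = A/P = 41.33/19.18 = 2.155 m. Q_A = (1/0.036)·41.33·2.155^(2/3)·√0.00025 = 30.29 m³/s.
Channel B: For a triangular section with side slope z = 3.6: A = zy² = 3.6×1.72² = 10.65 m²; P = 2y√(1+z²) = 2×1.72×3.736 = 12.85 m. Hydraulic radius R = A/P = 10.65/12.85 = 0.8286 m. Q_B = (1/0.036)·10.65·0.8286^(2/3)·√0.00025 = 4.127 m³/s.
Q_A = 30.29 m³/s vs Q_B = 4.127 m³/s, so channel A carries more.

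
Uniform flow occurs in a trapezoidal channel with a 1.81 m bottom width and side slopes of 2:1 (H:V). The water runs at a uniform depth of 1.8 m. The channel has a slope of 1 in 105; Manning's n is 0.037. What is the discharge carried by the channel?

Q = 25.5 m³/s

With bottom width b = 1.81 m and side slope z = 2: A = (b + zy)y = (1.81 + 2×1.8)×1.8 = 9.738 m²; P = b + 2y√(1+z²) = 1.81 + 2×1.8×2.236 = 9.86 m.
Hydraulic radius R = A/P = 9.738/9.86 = 0.9876 m.
Manning's equation: Q = (1/n) A R^(2/3) S^(1/2) = (1/0.037) × 9.738 × 0.9876^(2/3) × 0.009524^(1/2) = 25.5 m³/s.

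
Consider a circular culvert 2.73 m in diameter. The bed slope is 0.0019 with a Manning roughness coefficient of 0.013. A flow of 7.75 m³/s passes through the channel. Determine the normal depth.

Manning's equation rearranged: A R^(2/3) = nQ / (1·√S) = 0.013 × 7.75 / (√0.0019) = 2.311.
Trying y = 1.62 m: A R^(2/3) = 2.997 — high.
Trying y = 1.15 m: A R^(2/3) = 1.68 — low.
Trying y = 1.38 m: A R^(2/3) = 2.311 — ≈ 2.311.

y_n = 1.38 m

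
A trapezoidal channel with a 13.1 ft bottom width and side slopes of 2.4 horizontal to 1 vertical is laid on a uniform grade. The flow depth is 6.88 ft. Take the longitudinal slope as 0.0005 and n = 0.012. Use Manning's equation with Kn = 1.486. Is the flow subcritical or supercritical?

With bottom width b = 13.1 ft and side slope z = 2.4: A = (b + zy)y = (13.1 + 2.4×6.88)×6.88 = 203.7 ft²; P = b + 2y√(1+z²) = 13.1 + 2×6.88×2.6 = 48.88 ft.
Hydraulic radius R = A/P = 203.7/48.88 = 4.168 ft.
V = (1.486/n) R^(2/3) √S = (1.486/0.012) × 4.168^(2/3) × √0.0005 = 7.172 ft/s. Hydraulic depth D_h = A/T = 203.7/46.12 = 4.417 ft.
Froude number Fr = V/√(g·D_h) = 7.172/√(32.2×4.417) = 0.601, which is less than 1, so the flow is subcritical.

subcritical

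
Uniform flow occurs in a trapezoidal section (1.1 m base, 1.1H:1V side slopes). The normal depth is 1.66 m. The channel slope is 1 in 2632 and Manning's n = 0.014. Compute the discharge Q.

With bottom width b = 1.1 m and side slope z = 1.1: A = (b + zy)y = (1.1 + 1.1×1.66)×1.66 = 4.857 m²; P = b + 2y√(1+z²) = 1.1 + 2×1.66×1.487 = 6.036 m.
Hydraulic radius R = A/P = 4.857/6.036 = 0.8048 m.
Manning's equation: Q = (1/n) A R^(2/3) S^(1/2) = (1/0.014) × 4.857 × 0.8048^(2/3) × 0.0003799^(1/2) = 5.85 m³/s.

Q = 5.85 m³/s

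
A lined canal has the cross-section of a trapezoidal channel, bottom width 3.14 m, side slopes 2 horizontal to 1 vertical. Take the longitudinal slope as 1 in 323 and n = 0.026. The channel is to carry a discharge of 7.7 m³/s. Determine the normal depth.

y_n = 0.952 m

Manning's equation rearranged: A R^(2/3) = nQ / (1·√S) = 0.026 × 7.7 / (√0.003096) = 3.598.
Trying y = 0.707 m: A R^(2/3) = 2.058 — short.
Trying y = 1.1 m: A R^(2/3) = 4.757 — over.
Trying y = 0.952 m: A R^(2/3) = 3.6 — ≈ 3.598.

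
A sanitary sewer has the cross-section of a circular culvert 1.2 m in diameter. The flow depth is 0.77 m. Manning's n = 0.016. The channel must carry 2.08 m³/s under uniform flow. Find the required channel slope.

For a circular section of diameter D = 1.2 m at depth y = 0.77 m, the central angle is θ = 2 arccos(1 − 2y/D) = 3.716 rad. Then A = (D²/8)(θ − sin θ) = 0.7667 m² and P = Dθ/2 = 2.23 m.
Hydraulic radius R = A/P = 0.7667/2.23 = 0.3439 m.
From Manning's equation, S = [nQ / (1 A R^(2/3))]² = [0.016 × 2.08 / (1 × 0.7667 × 0.3439^(2/3))]² = 0.00782.

S = 0.00782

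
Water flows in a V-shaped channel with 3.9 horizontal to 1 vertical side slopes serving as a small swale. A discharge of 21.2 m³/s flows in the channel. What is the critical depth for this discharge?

At critical depth, Q² T / (g A³) = 1, i.e. A³/T = Q²/g = 21.2²/9.81 = 45.81.
Try y = 0.982 m: A³/T = 6.945 — too small.
Try y = 1.43 m: A³/T = 45.48 — ≈ 45.81.

y_c = 1.43 m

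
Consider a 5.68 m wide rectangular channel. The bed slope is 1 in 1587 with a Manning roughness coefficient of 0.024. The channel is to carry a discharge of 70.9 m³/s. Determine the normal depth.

y_n = 7.39 m

Manning's equation rearranged: A R^(2/3) = nQ / (1·√S) = 0.024 × 70.9 / (√0.0006301) = 67.79.
Try y = 8.59 m: A R^(2/3) = 80.88 — too large.
Try y = 5.89 m: A R^(2/3) = 51.61 — too small.
Try y = 7.39 m: A R^(2/3) = 67.77 — close enough.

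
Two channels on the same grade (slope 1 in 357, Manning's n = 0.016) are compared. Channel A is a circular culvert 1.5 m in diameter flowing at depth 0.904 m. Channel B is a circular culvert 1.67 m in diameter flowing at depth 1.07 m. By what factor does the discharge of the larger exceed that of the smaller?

Channel A: For a circular section of diameter D = 1.5 m at depth y = 0.904 m, the central angle is θ = 2 arccos(1 − 2y/D) = 3.555 rad. Then A = (D²/8)(θ − sin θ) = 1.113 m² and P = Dθ/2 = 2.666 m. Hydraulic radius R = A/P = 1.113/2.666 = 0.4174 m. Q_A = (1/0.016)·1.113·0.4174^(2/3)·√0.002801 = 2.056 m³/s.
Channel B: For a circular section of diameter D = 1.67 m at depth y = 1.07 m, the central angle is θ = 2 arccos(1 − 2y/D) = 3.712 rad. Then A = (D²/8)(θ − sin θ) = 1.482 m² and P = Dθ/2 = 3.1 m. Hydraulic radius R = A/P = 1.482/3.1 = 0.4782 m. Q_B = (1/0.016)·1.482·0.4782^(2/3)·√0.002801 = 2.999 m³/s.
The larger discharge is 2.999 m³/s and the smaller is 2.056 m³/s; the ratio is 1.46.

1.46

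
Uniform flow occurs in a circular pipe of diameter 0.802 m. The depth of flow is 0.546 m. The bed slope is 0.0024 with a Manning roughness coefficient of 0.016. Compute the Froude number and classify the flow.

subcritical

For a circular section of diameter D = 0.802 m at depth y = 0.546 m, the central angle is θ = 2 arccos(1 − 2y/D) = 3.882 rad. Then A = (D²/8)(θ − sin θ) = 0.3663 m² and P = Dθ/2 = 1.557 m.
Hydraulic radius R = A/P = 0.3663/1.557 = 0.2353 m.
V = (1/n) R^(2/3) √S = (1/0.016) × 0.2353^(2/3) × √0.0024 = 1.167 m/s. Hydraulic depth D_h = A/T = 0.3663/0.7477 = 0.4899 m.
Froude number Fr = V/√(g·D_h) = 1.167/√(9.81×0.4899) = 0.532, which is less than 1, so the flow is subcritical.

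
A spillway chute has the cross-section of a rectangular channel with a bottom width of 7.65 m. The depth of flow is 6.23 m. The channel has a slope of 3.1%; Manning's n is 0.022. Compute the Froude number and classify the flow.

Flow area A = b·y = 7.65 × 6.23 = 47.66 m². Wetted perimeter P = b + 2y = 7.65 + 2×6.23 = 20.11 m.
Hydraulic radius R = A/P = 47.66/20.11 = 2.37 m.
V = (1/n) R^(2/3) √S = (1/0.022) × 2.37^(2/3) × √0.031 = 14.23 m/s. Hydraulic depth D_h = A/T = 47.66/7.65 = 6.23 m.
Froude number Fr = V/√(g·D_h) = 14.23/√(9.81×6.23) = 1.82, which is greater than 1, so the flow is supercritical.

supercritical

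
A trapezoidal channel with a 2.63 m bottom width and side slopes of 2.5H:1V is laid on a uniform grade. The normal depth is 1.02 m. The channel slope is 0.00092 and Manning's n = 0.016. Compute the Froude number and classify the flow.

With bottom width b = 2.63 m and side slope z = 2.5: A = (b + zy)y = (2.63 + 2.5×1.02)×1.02 = 5.284 m²; P = b + 2y√(1+z²) = 2.63 + 2×1.02×2.693 = 8.123 m.
Hydraulic radius R = A/P = 5.284/8.123 = 0.6505 m.
V = (1/n) R^(2/3) √S = (1/0.016) × 0.6505^(2/3) × √0.00092 = 1.423 m/s. Hydraulic depth D_h = A/T = 5.284/7.73 = 0.6835 m.
Froude number Fr = V/√(g·D_h) = 1.423/√(9.81×0.6835) = 0.55, which is less than 1, so the flow is subcritical.

subcritical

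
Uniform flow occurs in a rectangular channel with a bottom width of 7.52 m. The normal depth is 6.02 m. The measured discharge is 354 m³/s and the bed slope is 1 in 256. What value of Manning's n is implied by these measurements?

n = 0.014

Flow area A = b·y = 7.52 × 6.02 = 45.27 m². Wetted perimeter P = b + 2y = 7.52 + 2×6.02 = 19.56 m.
Hydraulic radius R = A/P = 45.27/19.56 = 2.314 m.
Rearranging Manning's equation: n = (1/Q) A R^(2/3) S^(1/2) = (1/354) × 45.27 × 2.314^(2/3) × √0.003906 = 0.014.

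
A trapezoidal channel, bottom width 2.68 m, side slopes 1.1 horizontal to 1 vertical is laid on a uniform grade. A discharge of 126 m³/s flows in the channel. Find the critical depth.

y_c = 3.81 m

At critical depth, Q² T / (g A³) = 1, i.e. A³/T = Q²/g = 126²/9.81 = 1618.
At y = 4.72 m: A³/T = 3926 — high.
At y = 2.82 m: A³/T = 487.9 — low.
At y = 3.81 m: A³/T = 1622 — close enough.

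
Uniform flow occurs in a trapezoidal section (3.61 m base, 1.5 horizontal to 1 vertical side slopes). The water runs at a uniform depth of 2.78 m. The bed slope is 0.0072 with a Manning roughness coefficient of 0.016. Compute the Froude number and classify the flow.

With bottom width b = 3.61 m and side slope z = 1.5: A = (b + zy)y = (3.61 + 1.5×2.78)×2.78 = 21.63 m²; P = b + 2y√(1+z²) = 3.61 + 2×2.78×1.803 = 13.63 m.
Hydraulic radius R = A/P = 21.63/13.63 = 1.586 m.
V = (1/n) R^(2/3) √S = (1/0.016) × 1.586^(2/3) × √0.0072 = 7.214 m/s. Hydraulic depth D_h = A/T = 21.63/11.95 = 1.81 m.
Froude number Fr = V/√(g·D_h) = 7.214/√(9.81×1.81) = 1.71, which is greater than 1, so the flow is supercritical.

supercritical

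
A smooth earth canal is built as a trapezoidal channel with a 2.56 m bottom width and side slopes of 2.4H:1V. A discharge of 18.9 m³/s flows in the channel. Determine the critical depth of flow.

At critical depth, Q² T / (g A³) = 1, i.e. A³/T = Q²/g = 18.9²/9.81 = 36.41.
Try y = 1.35 m: A³/T = 53.1 — over.
Try y = 1.03 m: A³/T = 18.55 — short.
Try y = 1.23 m: A³/T = 36.82 — matches.

y_c = 1.23 m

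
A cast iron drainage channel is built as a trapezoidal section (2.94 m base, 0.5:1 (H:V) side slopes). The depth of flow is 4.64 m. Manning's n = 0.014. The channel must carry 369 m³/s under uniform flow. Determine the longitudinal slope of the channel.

S = 0.02

With bottom width b = 2.94 m and side slope z = 0.5: A = (b + zy)y = (2.94 + 0.5×4.64)×4.64 = 24.41 m²; P = b + 2y√(1+z²) = 2.94 + 2×4.64×1.118 = 13.32 m.
Hydraulic radius R = A/P = 24.41/13.32 = 1.833 m.
From Manning's equation, S = [nQ / (1 A R^(2/3))]² = [0.014 × 369 / (1 × 24.41 × 1.833^(2/3))]² = 0.02.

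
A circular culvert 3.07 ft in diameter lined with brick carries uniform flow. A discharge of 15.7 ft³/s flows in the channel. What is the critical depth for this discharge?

y_c = 1.26 ft

At critical depth, Q² T / (g A³) = 1, i.e. A³/T = Q²/g = 15.7²/32.2 = 7.655.
Trying y = 1.58 ft: A³/T = 18.44 — over.
Trying y = 0.958 ft: A³/T = 2.697 — short.
Trying y = 1.26 ft: A³/T = 7.757 — matches.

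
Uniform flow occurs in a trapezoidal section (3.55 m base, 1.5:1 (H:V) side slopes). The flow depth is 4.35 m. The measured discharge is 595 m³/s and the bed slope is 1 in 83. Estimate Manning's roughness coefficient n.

With bottom width b = 3.55 m and side slope z = 1.5: A = (b + zy)y = (3.55 + 1.5×4.35)×4.35 = 43.83 m²; P = b + 2y√(1+z²) = 3.55 + 2×4.35×1.803 = 19.23 m.
Hydraulic radius R = A/P = 43.83/19.23 = 2.279 m.
Rearranging Manning's equation: n = (1/Q) A R^(2/3) S^(1/2) = (1/595) × 43.83 × 2.279^(2/3) × √0.01205 = 0.014.

n = 0.014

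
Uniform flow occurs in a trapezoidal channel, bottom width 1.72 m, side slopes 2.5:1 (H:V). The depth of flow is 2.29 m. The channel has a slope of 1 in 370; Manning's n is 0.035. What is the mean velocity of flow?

V = 1.69 m/s

With bottom width b = 1.72 m and side slope z = 2.5: A = (b + zy)y = (1.72 + 2.5×2.29)×2.29 = 17.05 m²; P = b + 2y√(1+z²) = 1.72 + 2×2.29×2.693 = 14.05 m.
Hydraulic radius R = A/P = 17.05/14.05 = 1.213 m.
From Manning's equation, V = (1/n) R^(2/3) S^(1/2) = (1/0.035) × 1.213^(2/3) × 0.002703^(1/2) = 1.69 m/s.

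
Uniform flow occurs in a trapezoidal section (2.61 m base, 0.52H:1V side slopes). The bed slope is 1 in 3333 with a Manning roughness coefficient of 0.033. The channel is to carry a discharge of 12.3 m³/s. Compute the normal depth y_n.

Manning's equation rearranged: A R^(2/3) = nQ / (1·√S) = 0.033 × 12.3 / (√0.0003) = 23.43.
Try y = 3.4 m: A R^(2/3) = 19.06 — short.
Try y = 4.39 m: A R^(2/3) = 30.81 — over.
Try y = 3.8 m: A R^(2/3) = 23.43 — close enough.

y_n = 3.8 m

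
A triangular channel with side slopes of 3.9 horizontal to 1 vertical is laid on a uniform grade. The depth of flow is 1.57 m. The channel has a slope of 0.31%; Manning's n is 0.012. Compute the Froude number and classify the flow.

supercritical

For a triangular section with side slope z = 3.9: A = zy² = 3.9×1.57² = 9.613 m²; P = 2y√(1+z²) = 2×1.57×4.026 = 12.64 m.
Hydraulic radius R = A/P = 9.613/12.64 = 0.7604 m.
V = (1/n) R^(2/3) √S = (1/0.012) × 0.7604^(2/3) × √0.0031 = 3.865 m/s. Hydraulic depth D_h = A/T = 9.613/12.25 = 0.785 m.
Froude number Fr = V/√(g·D_h) = 3.865/√(9.81×0.785) = 1.39, which is greater than 1, so the flow is supercritical.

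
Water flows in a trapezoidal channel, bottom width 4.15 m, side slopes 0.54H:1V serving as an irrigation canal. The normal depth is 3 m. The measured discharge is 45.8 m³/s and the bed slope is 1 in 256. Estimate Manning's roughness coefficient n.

n = 0.032

With bottom width b = 4.15 m and side slope z = 0.54: A = (b + zy)y = (4.15 + 0.54×3)×3 = 17.31 m²; P = b + 2y√(1+z²) = 4.15 + 2×3×1.136 = 10.97 m.
Hydraulic radius R = A/P = 17.31/10.97 = 1.578 m.
Rearranging Manning's equation: n = (1/Q) A R^(2/3) S^(1/2) = (1/45.8) × 17.31 × 1.578^(2/3) × √0.003906 = 0.032.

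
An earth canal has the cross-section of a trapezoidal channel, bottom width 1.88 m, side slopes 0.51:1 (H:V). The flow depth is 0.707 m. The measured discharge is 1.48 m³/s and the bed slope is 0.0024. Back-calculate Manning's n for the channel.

With bottom width b = 1.88 m and side slope z = 0.51: A = (b + zy)y = (1.88 + 0.51×0.707)×0.707 = 1.584 m²; P = b + 2y√(1+z²) = 1.88 + 2×0.707×1.123 = 3.467 m.
Hydraulic radius R = A/P = 1.584/3.467 = 0.4569 m.
Rearranging Manning's equation: n = (1/Q) A R^(2/3) S^(1/2) = (1/1.48) × 1.584 × 0.4569^(2/3) × √0.0024 = 0.0311.

n = 0.0311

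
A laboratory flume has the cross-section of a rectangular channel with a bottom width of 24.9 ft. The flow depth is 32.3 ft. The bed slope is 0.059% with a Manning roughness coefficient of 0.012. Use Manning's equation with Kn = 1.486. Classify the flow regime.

Flow area A = b·y = 24.9 × 32.3 = 804.3 ft². Wetted perimeter P = b + 2y = 24.9 + 2×32.3 = 89.5 ft.
Hydraulic radius R = A/P = 804.3/89.5 = 8.986 ft.
V = (1.486/n) R^(2/3) √S = (1.486/0.012) × 8.986^(2/3) × √0.00059 = 13 ft/s. Hydraulic depth D_h = A/T = 804.3/24.9 = 32.3 ft.
Froude number Fr = V/√(g·D_h) = 13/√(32.2×32.3) = 0.403, which is less than 1, so the flow is subcritical.

subcritical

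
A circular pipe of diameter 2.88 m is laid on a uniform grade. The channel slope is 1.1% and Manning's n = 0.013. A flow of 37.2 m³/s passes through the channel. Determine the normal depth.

Manning's equation rearranged: A R^(2/3) = nQ / (1·√S) = 0.013 × 37.2 / (√0.011) = 4.611.
Try y = 1.46 m: A R^(2/3) = 2.678 — too small.
Try y = 2.3 m: A R^(2/3) = 5.106 — too large.
Try y = 2.1 m: A R^(2/3) = 4.614 — close enough.

y_n = 2.1 m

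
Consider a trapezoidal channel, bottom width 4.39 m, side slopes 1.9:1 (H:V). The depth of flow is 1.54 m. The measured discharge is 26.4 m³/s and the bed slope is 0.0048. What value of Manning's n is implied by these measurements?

n = 0.03

With bottom width b = 4.39 m and side slope z = 1.9: A = (b + zy)y = (4.39 + 1.9×1.54)×1.54 = 11.27 m²; P = b + 2y√(1+z²) = 4.39 + 2×1.54×2.147 = 11 m.
Hydraulic radius R = A/P = 11.27/11 = 1.024 m.
Rearranging Manning's equation: n = (1/Q) A R^(2/3) S^(1/2) = (1/26.4) × 11.27 × 1.024^(2/3) × √0.0048 = 0.03.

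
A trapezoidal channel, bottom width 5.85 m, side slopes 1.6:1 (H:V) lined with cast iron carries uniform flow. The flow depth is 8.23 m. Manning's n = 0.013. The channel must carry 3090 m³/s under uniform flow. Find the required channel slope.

With bottom width b = 5.85 m and side slope z = 1.6: A = (b + zy)y = (5.85 + 1.6×8.23)×8.23 = 156.5 m²; P = b + 2y√(1+z²) = 5.85 + 2×8.23×1.887 = 36.91 m.
Hydraulic radius R = A/P = 156.5/36.91 = 4.241 m.
From Manning's equation, S = [nQ / (1 A R^(2/3))]² = [0.013 × 3090 / (1 × 156.5 × 4.241^(2/3))]² = 0.0096.

S = 0.0096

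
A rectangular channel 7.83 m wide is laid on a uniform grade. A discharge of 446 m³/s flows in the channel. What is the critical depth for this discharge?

y_c = 6.92 m

For a rectangular channel, critical depth y_c = (q²/g)^(1/3) where q = Q/b = 446/7.83 = 56.96 m²/s.
So y_c = (56.96²/9.81)^(1/3) = 6.92 m.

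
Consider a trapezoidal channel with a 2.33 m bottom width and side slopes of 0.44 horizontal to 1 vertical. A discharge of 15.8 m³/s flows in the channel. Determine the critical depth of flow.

At critical depth, Q² T / (g A³) = 1, i.e. A³/T = Q²/g = 15.8²/9.81 = 25.45.
Try y = 1.15 m: A³/T = 10.38 — low.
Try y = 1.91 m: A³/T = 55.36 — high.
Try y = 1.51 m: A³/T = 25.27 — close enough.

y_c = 1.51 m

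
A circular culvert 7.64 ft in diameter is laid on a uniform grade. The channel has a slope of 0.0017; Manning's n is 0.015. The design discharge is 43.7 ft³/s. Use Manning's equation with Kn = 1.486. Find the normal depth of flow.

y_n = 2.01 ft

Manning's equation rearranged: A R^(2/3) = nQ / (1.486·√S) = 0.015 × 43.7 / (1.486 × √0.0017) = 10.7.
At y = 1.76 ft: A R^(2/3) = 8.214 — short.
At y = 2.21 ft: A R^(2/3) = 12.88 — over.
At y = 2.01 ft: A R^(2/3) = 10.69 — ≈ 10.7.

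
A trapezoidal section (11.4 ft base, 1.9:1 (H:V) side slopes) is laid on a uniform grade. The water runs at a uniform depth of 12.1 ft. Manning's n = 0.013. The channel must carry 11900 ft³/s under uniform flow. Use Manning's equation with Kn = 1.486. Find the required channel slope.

S = 0.00509

With bottom width b = 11.4 ft and side slope z = 1.9: A = (b + zy)y = (11.4 + 1.9×12.1)×12.1 = 416.1 ft²; P = b + 2y√(1+z²) = 11.4 + 2×12.1×2.147 = 63.36 ft.
Hydraulic radius R = A/P = 416.1/63.36 = 6.568 ft.
From Manning's equation, S = [nQ / (1.486 A R^(2/3))]² = [0.013 × 11900 / (1.486 × 416.1 × 6.568^(2/3))]² = 0.00509.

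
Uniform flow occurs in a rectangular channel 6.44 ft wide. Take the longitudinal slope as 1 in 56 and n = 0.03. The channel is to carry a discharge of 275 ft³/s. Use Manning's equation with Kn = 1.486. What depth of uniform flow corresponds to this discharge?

y_n = 4.3 ft

Manning's equation rearranged: A R^(2/3) = nQ / (1.486·√S) = 0.03 × 275 / (1.486 × √0.01786) = 41.55.
Try y = 4.87 ft: A R^(2/3) = 48.76 — too large.
Try y = 2.97 ft: A R^(2/3) = 25.56 — too small.
Try y = 4.3 ft: A R^(2/3) = 41.6 — matches.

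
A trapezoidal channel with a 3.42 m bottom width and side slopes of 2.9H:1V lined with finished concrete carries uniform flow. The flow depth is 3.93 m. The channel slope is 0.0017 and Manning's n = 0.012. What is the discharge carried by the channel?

With bottom width b = 3.42 m and side slope z = 2.9: A = (b + zy)y = (3.42 + 2.9×3.93)×3.93 = 58.23 m²; P = b + 2y√(1+z²) = 3.42 + 2×3.93×3.068 = 27.53 m.
Hydraulic radius R = A/P = 58.23/27.53 = 2.115 m.
Manning's equation: Q = (1/n) A R^(2/3) S^(1/2) = (1/0.012) × 58.23 × 2.115^(2/3) × 0.0017^(1/2) = 330 m³/s.

Q = 330 m³/s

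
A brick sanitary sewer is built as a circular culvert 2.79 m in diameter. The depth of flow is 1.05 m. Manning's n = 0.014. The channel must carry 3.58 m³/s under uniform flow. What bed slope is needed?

S = 0.0012

For a circular section of diameter D = 2.79 m at depth y = 1.05 m, the central angle is θ = 2 arccos(1 − 2y/D) = 2.642 rad. Then A = (D²/8)(θ − sin θ) = 2.104 m² and P = Dθ/2 = 3.685 m.
Hydraulic radius R = A/P = 2.104/3.685 = 0.571 m.
From Manning's equation, S = [nQ / (1 A R^(2/3))]² = [0.014 × 3.58 / (1 × 2.104 × 0.571^(2/3))]² = 0.0012.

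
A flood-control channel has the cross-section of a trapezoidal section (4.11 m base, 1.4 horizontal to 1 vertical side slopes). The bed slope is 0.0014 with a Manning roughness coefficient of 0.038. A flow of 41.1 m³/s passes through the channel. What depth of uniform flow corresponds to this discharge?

y_n = 3.23 m

Manning's equation rearranged: A R^(2/3) = nQ / (1·√S) = 0.038 × 41.1 / (√0.0014) = 41.74.
Trying y = 2.34 m: A R^(2/3) = 21.85 — too small.
Trying y = 3.23 m: A R^(2/3) = 41.73 — matches.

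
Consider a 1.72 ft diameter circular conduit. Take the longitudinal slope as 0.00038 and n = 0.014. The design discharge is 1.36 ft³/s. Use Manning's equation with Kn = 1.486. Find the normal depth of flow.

y_n = 0.857 ft

Manning's equation rearranged: A R^(2/3) = nQ / (1.486·√S) = 0.014 × 1.36 / (1.486 × √0.00038) = 0.6573.
At y = 1.04 ft: A R^(2/3) = 0.8999 — over.
At y = 0.651 ft: A R^(2/3) = 0.4029 — short.
At y = 0.857 ft: A R^(2/3) = 0.6579 — matches.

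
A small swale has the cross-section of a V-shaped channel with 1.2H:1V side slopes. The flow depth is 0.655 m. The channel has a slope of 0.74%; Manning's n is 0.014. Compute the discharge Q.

For a triangular section with side slope z = 1.2: A = zy² = 1.2×0.655² = 0.5148 m²; P = 2y√(1+z²) = 2×0.655×1.562 = 2.046 m.
Hydraulic radius R = A/P = 0.5148/2.046 = 0.2516 m.
Manning's equation: Q = (1/n) A R^(2/3) S^(1/2) = (1/0.014) × 0.5148 × 0.2516^(2/3) × 0.0074^(1/2) = 1.26 m³/s.

Q = 1.26 m³/s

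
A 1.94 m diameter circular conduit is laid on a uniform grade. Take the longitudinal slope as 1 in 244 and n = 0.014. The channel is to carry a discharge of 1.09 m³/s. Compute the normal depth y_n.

y_n = 0.474 m

Manning's equation rearranged: A R^(2/3) = nQ / (1·√S) = 0.014 × 1.09 / (√0.004098) = 0.2384.
At y = 0.35 m: A R^(2/3) = 0.1296 — short.
At y = 0.594 m: A R^(2/3) = 0.3717 — over.
At y = 0.474 m: A R^(2/3) = 0.2388 — ≈ 0.2384.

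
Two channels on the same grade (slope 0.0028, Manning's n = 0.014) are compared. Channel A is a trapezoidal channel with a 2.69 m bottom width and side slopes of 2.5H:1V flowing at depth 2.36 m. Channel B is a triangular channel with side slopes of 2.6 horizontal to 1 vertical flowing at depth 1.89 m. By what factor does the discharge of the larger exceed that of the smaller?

Channel A: With bottom width b = 2.69 m and side slope z = 2.5: A = (b + zy)y = (2.69 + 2.5×2.36)×2.36 = 20.27 m²; P = b + 2y√(1+z²) = 2.69 + 2×2.36×2.693 = 15.4 m. Hydraulic radius R = A/P = 20.27/15.4 = 1.316 m. Q_A = (1/0.014)·20.27·1.316^(2/3)·√0.0028 = 92.04 m³/s.
Channel B: For a triangular section with side slope z = 2.6: A = zy² = 2.6×1.89² = 9.287 m²; P = 2y√(1+z²) = 2×1.89×2.786 = 10.53 m. Hydraulic radius R = A/P = 9.287/10.53 = 0.882 m. Q_B = (1/0.014)·9.287·0.882^(2/3)·√0.0028 = 32.28 m³/s.
The larger discharge is 92.04 m³/s and the smaller is 32.28 m³/s; the ratio is 2.85.

2.85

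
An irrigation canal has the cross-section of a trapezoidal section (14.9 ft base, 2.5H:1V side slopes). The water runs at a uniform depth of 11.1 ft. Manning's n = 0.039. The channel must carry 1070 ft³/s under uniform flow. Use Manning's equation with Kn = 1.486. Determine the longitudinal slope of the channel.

With bottom width b = 14.9 ft and side slope z = 2.5: A = (b + zy)y = (14.9 + 2.5×11.1)×11.1 = 473.4 ft²; P = b + 2y√(1+z²) = 14.9 + 2×11.1×2.693 = 74.68 ft.
Hydraulic radius R = A/P = 473.4/74.68 = 6.34 ft.
From Manning's equation, S = [nQ / (1.486 A R^(2/3))]² = [0.039 × 1070 / (1.486 × 473.4 × 6.34^(2/3))]² = 0.0003.

S = 0.0003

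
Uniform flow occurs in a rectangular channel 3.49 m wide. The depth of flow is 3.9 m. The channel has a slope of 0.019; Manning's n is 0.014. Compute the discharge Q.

Q = 152 m³/s

Flow area A = b·y = 3.49 × 3.9 = 13.61 m². Wetted perimeter P = b + 2y = 3.49 + 2×3.9 = 11.29 m.
Hydraulic radius R = A/P = 13.61/11.29 = 1.206 m.
Manning's equation: Q = (1/n) A R^(2/3) S^(1/2) = (1/0.014) × 13.61 × 1.206^(2/3) × 0.019^(1/2) = 152 m³/s.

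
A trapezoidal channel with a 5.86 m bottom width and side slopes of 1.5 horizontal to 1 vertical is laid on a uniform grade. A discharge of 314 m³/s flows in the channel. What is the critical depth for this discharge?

y_c = 4.57 m

At critical depth, Q² T / (g A³) = 1, i.e. A³/T = Q²/g = 314²/9.81 = 10050.
Trying y = 5.33 m: A³/T = 18430 — too large.
Trying y = 3.83 m: A³/T = 5061 — too small.
Trying y = 4.57 m: A³/T = 10030 — matches.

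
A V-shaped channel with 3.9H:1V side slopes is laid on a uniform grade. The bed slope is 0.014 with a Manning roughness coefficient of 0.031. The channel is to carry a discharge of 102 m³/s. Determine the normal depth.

Manning's equation rearranged: A R^(2/3) = nQ / (1·√S) = 0.031 × 102 / (√0.014) = 26.72.
Trying y = 2.05 m: A R^(2/3) = 16.31 — low.
Trying y = 2.47 m: A R^(2/3) = 26.81 — matches.

y_n = 2.47 m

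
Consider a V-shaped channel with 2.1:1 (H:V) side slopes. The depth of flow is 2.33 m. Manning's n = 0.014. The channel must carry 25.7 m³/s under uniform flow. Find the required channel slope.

S = 0.000931

For a triangular section with side slope z = 2.1: A = zy² = 2.1×2.33² = 11.4 m²; P = 2y√(1+z²) = 2×2.33×2.326 = 10.84 m.
Hydraulic radius R = A/P = 11.4/10.84 = 1.052 m.
From Manning's equation, S = [nQ / (1 A R^(2/3))]² = [0.014 × 25.7 / (1 × 11.4 × 1.052^(2/3))]² = 0.000931.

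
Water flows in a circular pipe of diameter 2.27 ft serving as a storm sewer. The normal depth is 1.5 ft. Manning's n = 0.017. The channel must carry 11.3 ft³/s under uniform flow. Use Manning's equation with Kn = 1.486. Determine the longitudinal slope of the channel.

S = 0.00362

For a circular section of diameter D = 2.27 ft at depth y = 1.5 ft, the central angle is θ = 2 arccos(1 − 2y/D) = 3.796 rad. Then A = (D²/8)(θ − sin θ) = 2.838 ft² and P = Dθ/2 = 4.309 ft.
Hydraulic radius R = A/P = 2.838/4.309 = 0.6585 ft.
From Manning's equation, S = [nQ / (1.486 A R^(2/3))]² = [0.017 × 11.3 / (1.486 × 2.838 × 0.6585^(2/3))]² = 0.00362.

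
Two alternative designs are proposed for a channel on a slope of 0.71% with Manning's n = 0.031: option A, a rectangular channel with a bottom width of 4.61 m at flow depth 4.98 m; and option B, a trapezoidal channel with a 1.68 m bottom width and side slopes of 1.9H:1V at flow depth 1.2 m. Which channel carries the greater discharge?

channel A

Channel A: Flow area A = b·y = 4.61 × 4.98 = 22.96 m². Wetted perimeter P = b + 2y = 4.61 + 2×4.98 = 14.57 m. Hydraulic radius R = A/P = 22.96/14.57 = 1.576 m. Q_A = (1/0.031)·22.96·1.576^(2/3)·√0.0071 = 84.5 m³/s.
Channel B: With bottom width b = 1.68 m and side slope z = 1.9: A = (b + zy)y = (1.68 + 1.9×1.2)×1.2 = 4.752 m²; P = b + 2y√(1+z²) = 1.68 + 2×1.2×2.147 = 6.833 m. Hydraulic radius R = A/P = 4.752/6.833 = 0.6954 m. Q_B = (1/0.031)·4.752·0.6954^(2/3)·√0.0071 = 10.14 m³/s.
Q_A = 84.5 m³/s vs Q_B = 10.14 m³/s, so channel A carries more.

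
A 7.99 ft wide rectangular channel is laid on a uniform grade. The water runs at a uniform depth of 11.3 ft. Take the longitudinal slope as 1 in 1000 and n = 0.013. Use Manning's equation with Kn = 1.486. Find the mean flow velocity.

V = 7.44 ft/s

Flow area A = b·y = 7.99 × 11.3 = 90.29 ft². Wetted perimeter P = b + 2y = 7.99 + 2×11.3 = 30.59 ft.
Hydraulic radius R = A/P = 90.29/30.59 = 2.952 ft.
From Manning's equation, V = (1.486/n) R^(2/3) S^(1/2) = (1.486/0.013) × 2.952^(2/3) × 0.001^(1/2) = 7.44 ft/s.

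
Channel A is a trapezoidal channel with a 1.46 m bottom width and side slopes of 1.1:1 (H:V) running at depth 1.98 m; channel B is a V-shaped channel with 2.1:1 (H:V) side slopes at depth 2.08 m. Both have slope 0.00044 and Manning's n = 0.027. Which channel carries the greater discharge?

Channel A: With bottom width b = 1.46 m and side slope z = 1.1: A = (b + zy)y = (1.46 + 1.1×1.98)×1.98 = 7.203 m²; P = b + 2y√(1+z²) = 1.46 + 2×1.98×1.487 = 7.347 m. Hydraulic radius R = A/P = 7.203/7.347 = 0.9804 m. Q_A = (1/0.027)·7.203·0.9804^(2/3)·√0.00044 = 5.523 m³/s.
Channel B: For a triangular section with side slope z = 2.1: A = zy² = 2.1×2.08² = 9.085 m²; P = 2y√(1+z²) = 2×2.08×2.326 = 9.676 m. Hydraulic radius R = A/P = 9.085/9.676 = 0.939 m. Q_B = (1/0.027)·9.085·0.939^(2/3)·√0.00044 = 6.768 m³/s.
Q_A = 5.523 m³/s vs Q_B = 6.768 m³/s, so channel B carries more.

channel B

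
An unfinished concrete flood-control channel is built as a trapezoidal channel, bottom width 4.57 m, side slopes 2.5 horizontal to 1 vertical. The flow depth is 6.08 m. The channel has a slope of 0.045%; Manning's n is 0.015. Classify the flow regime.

subcritical

With bottom width b = 4.57 m and side slope z = 2.5: A = (b + zy)y = (4.57 + 2.5×6.08)×6.08 = 120.2 m²; P = b + 2y√(1+z²) = 4.57 + 2×6.08×2.693 = 37.31 m.
Hydraulic radius R = A/P = 120.2/37.31 = 3.222 m.
V = (1/n) R^(2/3) √S = (1/0.015) × 3.222^(2/3) × √0.00045 = 3.085 m/s. Hydraulic depth D_h = A/T = 120.2/34.97 = 3.437 m.
Froude number Fr = V/√(g·D_h) = 3.085/√(9.81×3.437) = 0.531, which is less than 1, so the flow is subcritical.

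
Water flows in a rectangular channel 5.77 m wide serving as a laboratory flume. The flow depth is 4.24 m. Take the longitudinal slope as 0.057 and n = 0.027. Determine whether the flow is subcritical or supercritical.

supercritical

Flow area A = b·y = 5.77 × 4.24 = 24.46 m². Wetted perimeter P = b + 2y = 5.77 + 2×4.24 = 14.25 m.
Hydraulic radius R = A/P = 24.46/14.25 = 1.717 m.
V = (1/n) R^(2/3) √S = (1/0.027) × 1.717^(2/3) × √0.057 = 12.68 m/s. Hydraulic depth D_h = A/T = 24.46/5.77 = 4.24 m.
Froude number Fr = V/√(g·D_h) = 12.68/√(9.81×4.24) = 1.97, which is greater than 1, so the flow is supercritical.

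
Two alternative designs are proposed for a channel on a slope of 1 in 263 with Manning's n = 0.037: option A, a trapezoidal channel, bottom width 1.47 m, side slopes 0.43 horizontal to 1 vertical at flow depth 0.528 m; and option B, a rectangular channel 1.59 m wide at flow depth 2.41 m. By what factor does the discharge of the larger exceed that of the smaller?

Channel A: With bottom width b = 1.47 m and side slope z = 0.43: A = (b + zy)y = (1.47 + 0.43×0.528)×0.528 = 0.896 m²; P = b + 2y√(1+z²) = 1.47 + 2×0.528×1.089 = 2.619 m. Hydraulic radius R = A/P = 0.896/2.619 = 0.3421 m. Q_A = (1/0.037)·0.896·0.3421^(2/3)·√0.003802 = 0.7304 m³/s.
Channel B: Flow area A = b·y = 1.59 × 2.41 = 3.832 m². Wetted perimeter P = b + 2y = 1.59 + 2×2.41 = 6.41 m. Hydraulic radius R = A/P = 3.832/6.41 = 0.5978 m. Q_B = (1/0.037)·3.832·0.5978^(2/3)·√0.003802 = 4.532 m³/s.
The larger discharge is 4.532 m³/s and the smaller is 0.7304 m³/s; the ratio is 6.2.

6.2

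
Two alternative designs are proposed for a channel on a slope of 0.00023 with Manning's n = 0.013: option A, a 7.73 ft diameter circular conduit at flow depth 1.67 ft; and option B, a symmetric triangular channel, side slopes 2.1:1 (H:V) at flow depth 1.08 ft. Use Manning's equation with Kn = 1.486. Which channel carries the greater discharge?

channel A

Channel A: For a circular section of diameter D = 7.73 ft at depth y = 1.67 ft, the central angle is θ = 2 arccos(1 − 2y/D) = 1.934 rad. Then A = (D²/8)(θ − sin θ) = 7.46 ft² and P = Dθ/2 = 7.474 ft. Hydraulic radius R = A/P = 7.46/7.474 = 0.9982 ft. Q_A = (1.486/0.013)·7.46·0.9982^(2/3)·√0.00023 = 12.92 ft³/s.
Channel B: For a triangular section with side slope z = 2.1: A = zy² = 2.1×1.08² = 2.449 ft²; P = 2y√(1+z²) = 2×1.08×2.326 = 5.024 ft. Hydraulic radius R = A/P = 2.449/5.024 = 0.4875 ft. Q_B = (1.486/0.013)·2.449·0.4875^(2/3)·√0.00023 = 2.63 ft³/s.
Q_A = 12.92 ft³/s vs Q_B = 2.63 ft³/s, so channel A carries more.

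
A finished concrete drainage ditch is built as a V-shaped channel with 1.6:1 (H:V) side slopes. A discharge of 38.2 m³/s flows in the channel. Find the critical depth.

At critical depth, Q² T / (g A³) = 1, i.e. A³/T = Q²/g = 38.2²/9.81 = 148.8.
Try y = 2.92 m: A³/T = 271.7 — over.
Try y = 2.59 m: A³/T = 149.2 — matches.

y_c = 2.59 m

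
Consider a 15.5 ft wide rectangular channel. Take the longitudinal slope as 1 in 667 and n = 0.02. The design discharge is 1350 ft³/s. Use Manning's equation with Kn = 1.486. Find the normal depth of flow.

Manning's equation rearranged: A R^(2/3) = nQ / (1.486·√S) = 0.02 × 1350 / (1.486 × √0.001499) = 469.3.
Try y = 7.8 ft: A R^(2/3) = 298.9 — too small.
Try y = 12.2 ft: A R^(2/3) = 533.5 — too large.
Try y = 11 ft: A R^(2/3) = 467.9 — ≈ 469.3.

y_n = 11 ft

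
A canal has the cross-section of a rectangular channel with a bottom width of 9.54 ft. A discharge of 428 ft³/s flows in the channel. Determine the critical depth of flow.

For a rectangular channel, critical depth y_c = (q²/g)^(1/3) where q = Q/b = 428/9.54 = 44.86 ft²/s.
So y_c = (44.86²/32.2)^(1/3) = 3.97 ft.

y_c = 3.97 ft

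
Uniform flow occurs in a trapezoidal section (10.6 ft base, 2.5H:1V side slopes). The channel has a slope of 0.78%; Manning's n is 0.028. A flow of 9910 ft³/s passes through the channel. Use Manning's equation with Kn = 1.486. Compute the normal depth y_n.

Manning's equation rearranged: A R^(2/3) = nQ / (1.486·√S) = 0.028 × 9910 / (1.486 × √0.0078) = 2114.
Try y = 10.9 ft: A R^(2/3) = 1355 — low.
Try y = 14.8 ft: A R^(2/3) = 2771 — high.
Try y = 13.2 ft: A R^(2/3) = 2115 — ≈ 2114.

y_n = 13.2 ft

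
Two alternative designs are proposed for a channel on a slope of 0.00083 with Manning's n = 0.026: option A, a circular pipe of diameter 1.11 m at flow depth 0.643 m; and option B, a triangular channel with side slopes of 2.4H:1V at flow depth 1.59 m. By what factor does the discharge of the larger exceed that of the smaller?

18.8

Channel A: For a circular section of diameter D = 1.11 m at depth y = 0.643 m, the central angle is θ = 2 arccos(1 − 2y/D) = 3.46 rad. Then A = (D²/8)(θ − sin θ) = 0.5811 m² and P = Dθ/2 = 1.92 m. Hydraulic radius R = A/P = 0.5811/1.92 = 0.3026 m. Q_A = (1/0.026)·0.5811·0.3026^(2/3)·√0.00083 = 0.2902 m³/s.
Channel B: For a triangular section with side slope z = 2.4: A = zy² = 2.4×1.59² = 6.067 m²; P = 2y√(1+z²) = 2×1.59×2.6 = 8.268 m. Hydraulic radius R = A/P = 6.067/8.268 = 0.7338 m. Q_B = (1/0.026)·6.067·0.7338^(2/3)·√0.00083 = 5.47 m³/s.
The larger discharge is 5.47 m³/s and the smaller is 0.2902 m³/s; the ratio is 18.8.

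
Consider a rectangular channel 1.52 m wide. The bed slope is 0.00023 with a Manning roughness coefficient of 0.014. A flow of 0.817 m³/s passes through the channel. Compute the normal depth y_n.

y_n = 0.897 m

Manning's equation rearranged: A R^(2/3) = nQ / (1·√S) = 0.014 × 0.817 / (√0.00023) = 0.7542.
Try y = 0.803 m: A R^(2/3) = 0.652 — low.
Try y = 1.11 m: A R^(2/3) = 0.9924 — high.
Try y = 0.897 m: A R^(2/3) = 0.7542 — close enough.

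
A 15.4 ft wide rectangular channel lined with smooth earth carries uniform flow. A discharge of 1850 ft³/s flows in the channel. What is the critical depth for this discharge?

y_c = 7.65 ft

For a rectangular channel, critical depth y_c = (q²/g)^(1/3) where q = Q/b = 1850/15.4 = 120.1 ft²/s.
So y_c = (120.1²/32.2)^(1/3) = 7.65 ft.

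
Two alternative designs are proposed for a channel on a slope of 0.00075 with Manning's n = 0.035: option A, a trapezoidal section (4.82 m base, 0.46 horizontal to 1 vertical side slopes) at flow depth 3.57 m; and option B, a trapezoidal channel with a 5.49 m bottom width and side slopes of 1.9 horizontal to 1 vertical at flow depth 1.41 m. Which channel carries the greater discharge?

channel A

Channel A: With bottom width b = 4.82 m and side slope z = 0.46: A = (b + zy)y = (4.82 + 0.46×3.57)×3.57 = 23.07 m²; P = b + 2y√(1+z²) = 4.82 + 2×3.57×1.101 = 12.68 m. Hydraulic radius R = A/P = 23.07/12.68 = 1.82 m. Q_A = (1/0.035)·23.07·1.82^(2/3)·√0.00075 = 26.9 m³/s.
Channel B: With bottom width b = 5.49 m and side slope z = 1.9: A = (b + zy)y = (5.49 + 1.9×1.41)×1.41 = 11.52 m²; P = b + 2y√(1+z²) = 5.49 + 2×1.41×2.147 = 11.54 m. Hydraulic radius R = A/P = 11.52/11.54 = 0.9977 m. Q_B = (1/0.035)·11.52·0.9977^(2/3)·√0.00075 = 8.999 m³/s.
Q_A = 26.9 m³/s vs Q_B = 8.999 m³/s, so channel A carries more.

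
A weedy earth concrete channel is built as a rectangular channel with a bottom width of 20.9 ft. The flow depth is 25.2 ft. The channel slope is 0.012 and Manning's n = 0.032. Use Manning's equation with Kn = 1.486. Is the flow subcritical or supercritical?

Flow area A = b·y = 20.9 × 25.2 = 526.7 ft². Wetted perimeter P = b + 2y = 20.9 + 2×25.2 = 71.3 ft.
Hydraulic radius R = A/P = 526.7/71.3 = 7.387 ft.
V = (1.486/n) R^(2/3) √S = (1.486/0.032) × 7.387^(2/3) × √0.012 = 19.29 ft/s. Hydraulic depth D_h = A/T = 526.7/20.9 = 25.2 ft.
Froude number Fr = V/√(g·D_h) = 19.29/√(32.2×25.2) = 0.677, which is less than 1, so the flow is subcritical.

subcritical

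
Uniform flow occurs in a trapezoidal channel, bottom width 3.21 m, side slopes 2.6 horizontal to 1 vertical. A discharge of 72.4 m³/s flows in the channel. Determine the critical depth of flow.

At critical depth, Q² T / (g A³) = 1, i.e. A³/T = Q²/g = 72.4²/9.81 = 534.3.
At y = 2.66 m: A³/T = 1147 — high.
At y = 1.86 m: A³/T = 260.2 — low.
At y = 2.22 m: A³/T = 537.4 — matches.

y_c = 2.22 m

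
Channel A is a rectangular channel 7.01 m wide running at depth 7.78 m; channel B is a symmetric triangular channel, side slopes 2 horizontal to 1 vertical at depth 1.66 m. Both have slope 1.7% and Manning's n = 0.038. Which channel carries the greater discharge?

channel A

Channel A: Flow area A = b·y = 7.01 × 7.78 = 54.54 m². Wetted perimeter P = b + 2y = 7.01 + 2×7.78 = 22.57 m. Hydraulic radius R = A/P = 54.54/22.57 = 2.416 m. Q_A = (1/0.038)·54.54·2.416^(2/3)·√0.017 = 337 m³/s.
Channel B: For a triangular section with side slope z = 2: A = zy² = 2×1.66² = 5.511 m²; P = 2y√(1+z²) = 2×1.66×2.236 = 7.424 m. Hydraulic radius R = A/P = 5.511/7.424 = 0.7424 m. Q_B = (1/0.038)·5.511·0.7424^(2/3)·√0.017 = 15.5 m³/s.
Q_A = 337 m³/s vs Q_B = 15.5 m³/s, so channel A carries more.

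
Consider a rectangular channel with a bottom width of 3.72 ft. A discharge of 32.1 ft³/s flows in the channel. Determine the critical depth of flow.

For a rectangular channel, critical depth y_c = (q²/g)^(1/3) where q = Q/b = 32.1/3.72 = 8.629 ft²/s.
So y_c = (8.629²/32.2)^(1/3) = 1.32 ft.

y_c = 1.32 ft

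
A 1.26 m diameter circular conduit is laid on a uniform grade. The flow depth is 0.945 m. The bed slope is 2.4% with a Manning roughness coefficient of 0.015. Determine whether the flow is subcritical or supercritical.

For a circular section of diameter D = 1.26 m at depth y = 0.945 m, the central angle is θ = 2 arccos(1 − 2y/D) = 4.189 rad. Then A = (D²/8)(θ − sin θ) = 1.003 m² and P = Dθ/2 = 2.639 m.
Hydraulic radius R = A/P = 1.003/2.639 = 0.3801 m.
V = (1/n) R^(2/3) √S = (1/0.015) × 0.3801^(2/3) × √0.024 = 5.42 m/s. Hydraulic depth D_h = A/T = 1.003/1.091 = 0.9193 m.
Froude number Fr = V/√(g·D_h) = 5.42/√(9.81×0.9193) = 1.8, which is greater than 1, so the flow is supercritical.

supercritical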